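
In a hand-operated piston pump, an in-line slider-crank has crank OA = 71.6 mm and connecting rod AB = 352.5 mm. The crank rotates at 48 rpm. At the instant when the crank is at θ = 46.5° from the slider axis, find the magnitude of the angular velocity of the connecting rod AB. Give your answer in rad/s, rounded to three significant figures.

0.711

ω = 5.027 rad/s (converted from 48 rpm).
The rod makes angle φ with the slider axis where L sinφ = r sinθ; differentiating, L cosφ·φ̇ = r ω cosθ.
L cosφ = √(L² − r² sin²θ) = 0.34865 m.
|ω_rod| = r ω |cosθ| / √(L² − r² sin²θ) = 0.0716·5.027·0.68835/0.34865 = 0.71056 rad/s.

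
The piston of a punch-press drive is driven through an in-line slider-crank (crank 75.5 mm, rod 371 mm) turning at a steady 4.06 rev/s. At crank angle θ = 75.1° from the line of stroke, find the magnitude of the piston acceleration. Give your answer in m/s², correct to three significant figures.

3.81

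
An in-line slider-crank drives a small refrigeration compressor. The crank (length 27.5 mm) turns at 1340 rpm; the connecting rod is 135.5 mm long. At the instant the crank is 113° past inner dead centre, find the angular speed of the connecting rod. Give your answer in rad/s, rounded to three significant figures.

ω = 140.3 rad/s (converted from 1340 rpm).
The rod makes angle φ with the slider axis where L sinφ = r sinθ; differentiating, L cosφ·φ̇ = r ω cosθ.
L cosφ = √(L² − r² sin²θ) = 0.13311 m.
|ω_rod| = r ω |cosθ| / √(L² − r² sin²θ) = 0.0275·140.3·0.39073/0.13311 = 11.327 rad/s.

11.3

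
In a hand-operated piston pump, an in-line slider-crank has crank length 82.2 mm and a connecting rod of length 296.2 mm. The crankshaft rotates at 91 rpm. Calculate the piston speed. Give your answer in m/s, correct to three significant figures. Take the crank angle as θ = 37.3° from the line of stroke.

0.581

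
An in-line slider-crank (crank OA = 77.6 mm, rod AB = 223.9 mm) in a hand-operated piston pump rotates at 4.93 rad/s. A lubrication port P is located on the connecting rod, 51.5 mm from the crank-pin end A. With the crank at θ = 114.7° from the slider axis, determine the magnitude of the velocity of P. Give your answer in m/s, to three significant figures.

ω = 4.93 rad/s.  Crank-pin speed |V_A| = rω = 0.38257 m/s, perpendicular to OA.
Rod angle: sinφ = −(r/L) sinθ ⇒ φ = -18.353°; ω_rod = −rω cosθ/√(L²−r²sin²θ) = +0.75226 rad/s.
V_P = V_A + ω_rod × AP, with AP = 0.0515 m along the rod.
Components: V_Px = −rω sinθ − a·ω_rod·sinφ = -0.33537 m/s;  V_Py = rω cosθ + a·ω_rod·cosφ = -0.12309 m/s.
|V_P| = √(V_Px² + V_Py²) = 0.35724 m/s.

0.357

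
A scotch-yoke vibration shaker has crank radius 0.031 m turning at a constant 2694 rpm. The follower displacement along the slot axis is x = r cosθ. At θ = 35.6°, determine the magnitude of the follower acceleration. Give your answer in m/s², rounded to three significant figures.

2010

ω = 282.1 rad/s (from 2694 rpm).
x = r cosθ ⇒ ẍ = −rω² cosθ (ω constant).
|a| = rω²|cosθ| = 0.031·(282.1)²·|cos 35.6°| = 2006.1 m/s².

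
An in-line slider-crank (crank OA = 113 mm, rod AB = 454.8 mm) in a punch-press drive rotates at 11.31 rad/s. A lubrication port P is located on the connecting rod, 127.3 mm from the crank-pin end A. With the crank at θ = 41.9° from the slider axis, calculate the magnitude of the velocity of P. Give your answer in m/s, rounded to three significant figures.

ω = 11.31 rad/s.  Crank-pin speed |V_A| = rω = 1.278 m/s, perpendicular to OA.
Rod angle: sinφ = −(r/L) sinθ ⇒ φ = -9.551°; ω_rod = −rω cosθ/√(L²−r²sin²θ) = -2.121 rad/s.
V_P = V_A + ω_rod × AP, with AP = 0.1273 m along the rod.
Components: V_Px = −rω sinθ − a·ω_rod·sinφ = -0.89831 m/s;  V_Py = rω cosθ + a·ω_rod·cosφ = +0.68499 m/s.
|V_P| = √(V_Px² + V_Py²) = 1.1297 m/s.

1.13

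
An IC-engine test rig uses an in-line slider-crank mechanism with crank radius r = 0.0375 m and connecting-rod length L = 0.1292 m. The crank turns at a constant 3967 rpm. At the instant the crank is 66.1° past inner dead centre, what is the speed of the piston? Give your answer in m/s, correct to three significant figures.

16.0

ω = 2π·3967/60 = 415.4 rad/s
For an in-line slider-crank, x = r cosθ + √(L² − r² sin²θ), so v = −rω sinθ·[1 + r cosθ/√(L² − r² sin²θ)].
With r = 0.0375 m, L = 0.1292 m, θ = 66.1°: √(L² − r² sin²θ) = 0.12457 m.
v = −0.0375·415.4·0.91425·[1 + 0.0375·0.40514/0.12457] = -15.98 m/s.
|v| = 15.98 m/s.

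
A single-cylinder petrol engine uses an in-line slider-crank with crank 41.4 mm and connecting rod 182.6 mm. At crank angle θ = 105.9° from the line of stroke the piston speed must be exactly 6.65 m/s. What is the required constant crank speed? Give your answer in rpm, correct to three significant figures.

For an in-line slider-crank, |v_piston| = rω|sinθ|·[1 + r cosθ/√(L² − r² sin²θ)].
With r = 0.0414 m, L = 0.1826 m, θ = 105.9°: the bracketed kinematic factor |dx/dθ| = 0.037282 m.
ω = v/|dx/dθ| = 6.65/0.037282 = 178.37 rad/s.
N = 60ω/(2π) = 1703.3 rpm.

1700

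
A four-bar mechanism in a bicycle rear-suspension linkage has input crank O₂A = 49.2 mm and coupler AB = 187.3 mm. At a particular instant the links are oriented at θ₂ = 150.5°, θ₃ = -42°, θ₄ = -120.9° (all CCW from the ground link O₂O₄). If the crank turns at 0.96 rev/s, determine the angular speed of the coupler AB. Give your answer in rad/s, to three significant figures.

1.61

ω₂ = 6.032 rad/s (from 0.96 rev/s).
Differentiating the loop-closure r₂e^{iθ₂}+r₃e^{iθ₃}=r₁+r₄e^{iθ₄} gives r₂ω₂e^{iθ₂}+r₃ω₃e^{iθ₃}=r₄ω₄e^{iθ₄}.
Eliminating the other unknown: ω₃ = r₂ω₂ sin(θ₄−θ₂) / [r₃ sin(θ₃−θ₄)].
Numerator sine = +0.99970; denominator sine = +0.98129.
Result = 0.0492·6.032·(+0.99970) / (0.1873·(+0.98129)) = +1.6142 rad/s; magnitude 1.6142 rad/s.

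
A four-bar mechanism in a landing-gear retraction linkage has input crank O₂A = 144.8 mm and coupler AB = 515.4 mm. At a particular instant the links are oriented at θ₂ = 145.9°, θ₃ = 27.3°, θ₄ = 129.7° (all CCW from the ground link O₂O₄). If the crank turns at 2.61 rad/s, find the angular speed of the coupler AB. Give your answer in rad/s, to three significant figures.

0.209

ω₂ = 2.61 rad/s
Differentiating the loop-closure r₂e^{iθ₂}+r₃e^{iθ₃}=r₁+r₄e^{iθ₄} gives r₂ω₂e^{iθ₂}+r₃ω₃e^{iθ₃}=r₄ω₄e^{iθ₄}.
Eliminating the other unknown: ω₃ = r₂ω₂ sin(θ₄−θ₂) / [r₃ sin(θ₃−θ₄)].
Numerator sine = -0.27899; denominator sine = -0.97667.
Result = 0.1448·2.61·(-0.27899) / (0.5154·(-0.97667)) = +0.20946 rad/s; magnitude 0.20946 rad/s.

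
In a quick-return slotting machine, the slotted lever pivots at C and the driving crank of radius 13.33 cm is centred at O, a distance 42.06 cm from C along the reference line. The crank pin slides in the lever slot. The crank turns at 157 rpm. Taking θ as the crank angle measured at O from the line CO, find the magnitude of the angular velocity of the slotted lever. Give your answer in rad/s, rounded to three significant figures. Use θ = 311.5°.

ω = 16.44 rad/s (from 157 rpm).
Crank pin A relative to C: A = (d + r cosθ, r sinθ); lever angle φ = atan2(r sinθ, d + r cosθ).
Differentiating tanφ: φ̇ = rω(d cosθ + r)/(d² + r² + 2dr cosθ).
d² + r² + 2dr cosθ = |CA|² = 0.268974 m²;  d cosθ + r = +0.412 m.
|ω_lever| = |0.1333·16.44·+0.412| / 0.268974 = 3.3569 rad/s.

3.36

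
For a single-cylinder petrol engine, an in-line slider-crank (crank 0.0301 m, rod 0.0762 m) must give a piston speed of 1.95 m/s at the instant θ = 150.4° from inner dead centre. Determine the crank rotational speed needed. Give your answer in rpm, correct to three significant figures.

1930

For an in-line slider-crank, |v_piston| = rω|sinθ|·[1 + r cosθ/√(L² − r² sin²θ)].
With r = 0.0301 m, L = 0.0762 m, θ = 150.4°: the bracketed kinematic factor |dx/dθ| = 0.0096611 m.
ω = v/|dx/dθ| = 1.95/0.0096611 = 201.84 rad/s.
N = 60ω/(2π) = 1927.4 rpm.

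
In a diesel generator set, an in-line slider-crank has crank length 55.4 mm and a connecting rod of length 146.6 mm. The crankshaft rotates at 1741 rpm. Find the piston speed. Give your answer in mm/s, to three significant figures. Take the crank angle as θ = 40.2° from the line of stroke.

8460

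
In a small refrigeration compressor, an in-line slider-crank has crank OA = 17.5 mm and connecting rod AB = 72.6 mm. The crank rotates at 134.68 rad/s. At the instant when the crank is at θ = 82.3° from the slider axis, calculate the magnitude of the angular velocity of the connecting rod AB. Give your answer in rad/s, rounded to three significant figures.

ω = 134.7 rad/s
The rod makes angle φ with the slider axis where L sinφ = r sinθ; differentiating, L cosφ·φ̇ = r ω cosθ.
L cosφ = √(L² − r² sin²θ) = 0.070498 m.
|ω_rod| = r ω |cosθ| / √(L² − r² sin²θ) = 0.0175·134.7·0.13399/0.070498 = 4.4794 rad/s.

4.48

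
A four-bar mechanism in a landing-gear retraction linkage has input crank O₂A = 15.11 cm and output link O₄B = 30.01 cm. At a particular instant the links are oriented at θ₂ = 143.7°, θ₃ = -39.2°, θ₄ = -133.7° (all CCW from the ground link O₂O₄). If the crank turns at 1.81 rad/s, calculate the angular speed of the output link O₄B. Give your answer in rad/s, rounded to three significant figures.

ω₂ = 1.81 rad/s
Differentiating the loop-closure r₂e^{iθ₂}+r₃e^{iθ₃}=r₁+r₄e^{iθ₄} gives r₂ω₂e^{iθ₂}+r₃ω₃e^{iθ₃}=r₄ω₄e^{iθ₄}.
Eliminating the other unknown: ω₄ = r₂ω₂ sin(θ₂−θ₃) / [r₄ sin(θ₄−θ₃)].
Numerator sine = -0.05059; denominator sine = -0.99692.
Result = 0.1511·1.81·(-0.05059) / (0.3001·(-0.99692)) = +0.04625 rad/s; magnitude 0.04625 rad/s.

0.0462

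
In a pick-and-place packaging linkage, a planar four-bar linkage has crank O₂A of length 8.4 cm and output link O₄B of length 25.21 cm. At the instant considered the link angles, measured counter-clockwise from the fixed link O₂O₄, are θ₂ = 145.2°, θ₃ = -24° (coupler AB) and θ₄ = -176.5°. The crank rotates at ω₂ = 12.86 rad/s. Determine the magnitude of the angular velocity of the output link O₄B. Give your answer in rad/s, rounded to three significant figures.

1.74

ω₂ = 12.86 rad/s
Differentiating the loop-closure r₂e^{iθ₂}+r₃e^{iθ₃}=r₁+r₄e^{iθ₄} gives r₂ω₂e^{iθ₂}+r₃ω₃e^{iθ₃}=r₄ω₄e^{iθ₄}.
Eliminating the other unknown: ω₄ = r₂ω₂ sin(θ₂−θ₃) / [r₄ sin(θ₄−θ₃)].
Numerator sine = +0.18738; denominator sine = -0.46175.
Result = 0.084·12.86·(+0.18738) / (0.2521·(-0.46175)) = -1.7389 rad/s; magnitude 1.7389 rad/s.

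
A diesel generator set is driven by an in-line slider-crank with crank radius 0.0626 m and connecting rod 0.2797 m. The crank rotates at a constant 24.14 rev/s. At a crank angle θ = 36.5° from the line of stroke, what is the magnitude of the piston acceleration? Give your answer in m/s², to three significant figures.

1260

ω = 2π·24.1 = 151.7 rad/s
x(θ) = r cosθ + √(L² − r² sin²θ); with ω constant, a = ω²·d²x/dθ².
d²x/dθ² = −r cosθ − r²(cos2θ)/√u − r⁴ sin²2θ/(4u^{3/2}),  u = L² − r² sin²θ = 0.0768456 m².
Substituting r = 0.0626 m, L = 0.2797 m, θ = 36.5°: d²x/dθ² = -0.054619 m.
a = ω²·d²x/dθ² = (151.7)²·(-0.054619) = -1256.6 m/s²;  |a| = 1256.6 m/s².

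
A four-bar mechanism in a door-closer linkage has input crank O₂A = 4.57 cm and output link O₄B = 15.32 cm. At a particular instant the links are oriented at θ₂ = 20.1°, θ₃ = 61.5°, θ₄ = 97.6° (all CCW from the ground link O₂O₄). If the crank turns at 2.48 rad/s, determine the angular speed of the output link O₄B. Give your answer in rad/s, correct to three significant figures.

ω₂ = 2.48 rad/s
Differentiating the loop-closure r₂e^{iθ₂}+r₃e^{iθ₃}=r₁+r₄e^{iθ₄} gives r₂ω₂e^{iθ₂}+r₃ω₃e^{iθ₃}=r₄ω₄e^{iθ₄}.
Eliminating the other unknown: ω₄ = r₂ω₂ sin(θ₂−θ₃) / [r₄ sin(θ₄−θ₃)].
Numerator sine = -0.66131; denominator sine = +0.58920.
Result = 0.0457·2.48·(-0.66131) / (0.1532·(+0.58920)) = -0.83034 rad/s; magnitude 0.83034 rad/s.

0.830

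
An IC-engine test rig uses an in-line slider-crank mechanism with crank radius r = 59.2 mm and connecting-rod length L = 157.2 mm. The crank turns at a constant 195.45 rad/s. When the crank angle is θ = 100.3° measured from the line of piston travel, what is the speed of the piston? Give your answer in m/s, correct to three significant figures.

ω = 195.4 rad/s
For an in-line slider-crank, x = r cosθ + √(L² − r² sin²θ), so v = −rω sinθ·[1 + r cosθ/√(L² − r² sin²θ)].
With r = 0.0592 m, L = 0.1572 m, θ = 100.3°: √(L² − r² sin²θ) = 0.14601 m.
v = −0.0592·195.4·0.98389·[1 + 0.0592·-0.17880/0.14601] = -10.559 m/s.
|v| = 10.559 m/s.

10.6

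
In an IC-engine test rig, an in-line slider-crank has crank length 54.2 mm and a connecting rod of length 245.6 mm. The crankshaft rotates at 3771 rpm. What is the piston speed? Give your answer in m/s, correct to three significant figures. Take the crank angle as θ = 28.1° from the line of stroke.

12.1

ω = 2π·3771/60 = 394.9 rad/s
For an in-line slider-crank, x = r cosθ + √(L² − r² sin²θ), so v = −rω sinθ·[1 + r cosθ/√(L² − r² sin²θ)].
With r = 0.0542 m, L = 0.2456 m, θ = 28.1°: √(L² − r² sin²θ) = 0.24427 m.
v = −0.0542·394.9·0.47101·[1 + 0.0542·0.88213/0.24427] = -12.055 m/s.
|v| = 12.055 m/s.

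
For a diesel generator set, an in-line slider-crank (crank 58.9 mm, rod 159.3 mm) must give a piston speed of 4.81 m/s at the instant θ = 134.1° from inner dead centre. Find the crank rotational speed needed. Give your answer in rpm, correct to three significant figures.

For an in-line slider-crank, |v_piston| = rω|sinθ|·[1 + r cosθ/√(L² − r² sin²θ)].
With r = 0.0589 m, L = 0.1593 m, θ = 134.1°: the bracketed kinematic factor |dx/dθ| = 0.031009 m.
ω = v/|dx/dθ| = 4.81/0.031009 = 155.12 rad/s.
N = 60ω/(2π) = 1481.3 rpm.

1480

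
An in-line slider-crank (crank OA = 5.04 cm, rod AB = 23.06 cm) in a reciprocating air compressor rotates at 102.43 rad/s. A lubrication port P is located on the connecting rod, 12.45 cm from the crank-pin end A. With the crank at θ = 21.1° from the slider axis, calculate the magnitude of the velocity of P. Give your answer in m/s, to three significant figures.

3.03

ω = 102.4 rad/s.  Crank-pin speed |V_A| = rω = 5.1625 m/s, perpendicular to OA.
Rod angle: sinφ = −(r/L) sinθ ⇒ φ = -4.513°; ω_rod = −rω cosθ/√(L²−r²sin²θ) = -20.951 rad/s.
V_P = V_A + ω_rod × AP, with AP = 0.1245 m along the rod.
Components: V_Px = −rω sinθ − a·ω_rod·sinφ = -2.0637 m/s;  V_Py = rω cosθ + a·ω_rod·cosφ = +2.216 m/s.
|V_P| = √(V_Px² + V_Py²) = 3.0281 m/s.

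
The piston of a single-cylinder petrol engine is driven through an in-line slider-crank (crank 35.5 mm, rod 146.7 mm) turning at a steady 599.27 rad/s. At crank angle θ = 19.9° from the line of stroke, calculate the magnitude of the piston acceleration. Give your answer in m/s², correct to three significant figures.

14400

ω = 599.3 rad/s
x(θ) = r cosθ + √(L² − r² sin²θ); with ω constant, a = ω²·d²x/dθ².
d²x/dθ² = −r cosθ − r²(cos2θ)/√u − r⁴ sin²2θ/(4u^{3/2}),  u = L² − r² sin²θ = 0.0213749 m².
Substituting r = 0.0355 m, L = 0.1467 m, θ = 19.9°: d²x/dθ² = -0.040055 m.
a = ω²·d²x/dθ² = (599.3)²·(-0.040055) = -14385 m/s²;  |a| = 14385 m/s².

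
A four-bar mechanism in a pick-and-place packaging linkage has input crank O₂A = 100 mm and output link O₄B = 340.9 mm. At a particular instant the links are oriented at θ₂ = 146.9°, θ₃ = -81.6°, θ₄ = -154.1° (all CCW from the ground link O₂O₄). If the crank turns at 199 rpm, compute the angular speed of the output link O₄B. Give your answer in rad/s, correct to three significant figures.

ω₂ = 20.84 rad/s (from 199 rpm).
Differentiating the loop-closure r₂e^{iθ₂}+r₃e^{iθ₃}=r₁+r₄e^{iθ₄} gives r₂ω₂e^{iθ₂}+r₃ω₃e^{iθ₃}=r₄ω₄e^{iθ₄}.
Eliminating the other unknown: ω₄ = r₂ω₂ sin(θ₂−θ₃) / [r₄ sin(θ₄−θ₃)].
Numerator sine = -0.74896; denominator sine = -0.95372.
Result = 0.1·20.84·(-0.74896) / (0.3409·(-0.95372)) = +4.8006 rad/s; magnitude 4.8006 rad/s.

4.80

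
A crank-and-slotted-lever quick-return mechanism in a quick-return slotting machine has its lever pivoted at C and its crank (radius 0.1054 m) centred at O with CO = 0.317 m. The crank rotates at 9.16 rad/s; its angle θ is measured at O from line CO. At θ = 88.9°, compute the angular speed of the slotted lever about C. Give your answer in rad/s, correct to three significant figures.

0.954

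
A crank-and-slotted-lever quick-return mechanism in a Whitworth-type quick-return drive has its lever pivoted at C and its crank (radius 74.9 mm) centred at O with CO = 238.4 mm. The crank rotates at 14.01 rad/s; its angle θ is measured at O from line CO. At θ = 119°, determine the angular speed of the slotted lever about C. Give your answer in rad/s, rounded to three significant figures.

ω = 14.01 rad/s
Crank pin A relative to C: A = (d + r cosθ, r sinθ); lever angle φ = atan2(r sinθ, d + r cosθ).
Differentiating tanφ: φ̇ = rω(d cosθ + r)/(d² + r² + 2dr cosθ).
d² + r² + 2dr cosθ = |CA|² = 0.0451309 m²;  d cosθ + r = -0.040679 m.
|ω_lever| = |0.0749·14.01·-0.040679| / 0.0451309 = 0.94583 rad/s.

0.946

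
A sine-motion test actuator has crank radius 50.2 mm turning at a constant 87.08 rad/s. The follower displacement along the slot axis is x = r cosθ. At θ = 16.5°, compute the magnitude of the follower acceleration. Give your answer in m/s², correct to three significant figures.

365

ω = 87.08 rad/s
x = r cosθ ⇒ ẍ = −rω² cosθ (ω constant).
|a| = rω²|cosθ| = 0.0502·(87.08)²·|cos 16.5°| = 364.99 m/s².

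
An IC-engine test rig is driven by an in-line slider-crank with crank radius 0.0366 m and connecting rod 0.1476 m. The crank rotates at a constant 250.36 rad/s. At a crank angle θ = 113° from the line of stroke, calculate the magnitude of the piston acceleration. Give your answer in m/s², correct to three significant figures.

ω = 250.4 rad/s
x(θ) = r cosθ + √(L² − r² sin²θ); with ω constant, a = ω²·d²x/dθ².
d²x/dθ² = −r cosθ − r²(cos2θ)/√u − r⁴ sin²2θ/(4u^{3/2}),  u = L² − r² sin²θ = 0.0206507 m².
Substituting r = 0.0366 m, L = 0.1476 m, θ = 113°: d²x/dθ² = +0.020698 m.
a = ω²·d²x/dθ² = (250.4)²·(+0.020698) = +1297.3 m/s²;  |a| = 1297.3 m/s².

1300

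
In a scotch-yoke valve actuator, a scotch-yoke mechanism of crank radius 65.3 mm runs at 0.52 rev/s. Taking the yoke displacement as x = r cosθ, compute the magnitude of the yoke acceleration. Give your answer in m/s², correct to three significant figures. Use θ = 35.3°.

0.569

ω = 3.267 rad/s (from 0.52 rev/s).
x = r cosθ ⇒ ẍ = −rω² cosθ (ω constant).
|a| = rω²|cosθ| = 0.0653·(3.267)²·|cos 35.3°| = 0.56891 m/s².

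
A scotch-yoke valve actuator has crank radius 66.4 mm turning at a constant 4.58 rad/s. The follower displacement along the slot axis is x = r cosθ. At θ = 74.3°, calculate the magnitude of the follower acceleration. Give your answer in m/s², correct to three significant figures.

0.377

ω = 4.58 rad/s
x = r cosθ ⇒ ẍ = −rω² cosθ (ω constant).
|a| = rω²|cosθ| = 0.0664·(4.58)²·|cos 74.3°| = 0.3769 m/s².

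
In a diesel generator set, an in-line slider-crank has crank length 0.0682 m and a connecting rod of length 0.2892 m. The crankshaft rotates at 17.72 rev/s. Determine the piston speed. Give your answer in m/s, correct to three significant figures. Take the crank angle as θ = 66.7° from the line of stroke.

7.64

ω = 2π·17.7 = 111.3 rad/s
For an in-line slider-crank, x = r cosθ + √(L² − r² sin²θ), so v = −rω sinθ·[1 + r cosθ/√(L² − r² sin²θ)].
With r = 0.0682 m, L = 0.2892 m, θ = 66.7°: √(L² − r² sin²θ) = 0.28234 m.
v = −0.0682·111.3·0.91845·[1 + 0.0682·0.39555/0.28234] = -7.6403 m/s.
|v| = 7.6403 m/s.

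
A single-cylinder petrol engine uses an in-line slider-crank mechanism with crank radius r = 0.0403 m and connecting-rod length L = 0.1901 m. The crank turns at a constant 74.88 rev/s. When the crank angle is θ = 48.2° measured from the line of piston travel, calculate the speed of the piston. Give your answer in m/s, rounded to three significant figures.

ω = 2π·74.9 = 470.5 rad/s
For an in-line slider-crank, x = r cosθ + √(L² − r² sin²θ), so v = −rω sinθ·[1 + r cosθ/√(L² − r² sin²θ)].
With r = 0.0403 m, L = 0.1901 m, θ = 48.2°: √(L² − r² sin²θ) = 0.18771 m.
v = −0.0403·470.5·0.74548·[1 + 0.0403·0.66653/0.18771] = -16.157 m/s.
|v| = 16.157 m/s.

16.2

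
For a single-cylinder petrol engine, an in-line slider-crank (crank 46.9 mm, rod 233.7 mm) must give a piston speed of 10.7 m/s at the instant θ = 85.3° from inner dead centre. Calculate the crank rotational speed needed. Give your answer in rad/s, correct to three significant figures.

225

For an in-line slider-crank, |v_piston| = rω|sinθ|·[1 + r cosθ/√(L² − r² sin²θ)].
With r = 0.0469 m, L = 0.2337 m, θ = 85.3°: the bracketed kinematic factor |dx/dθ| = 0.047527 m.
ω = v/|dx/dθ| = 10.7/0.047527 = 225.14 rad/s.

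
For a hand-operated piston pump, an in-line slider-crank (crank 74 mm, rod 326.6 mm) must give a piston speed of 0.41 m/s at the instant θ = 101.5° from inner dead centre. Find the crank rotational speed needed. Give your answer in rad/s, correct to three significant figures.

5.93

For an in-line slider-crank, |v_piston| = rω|sinθ|·[1 + r cosθ/√(L² − r² sin²θ)].
With r = 0.074 m, L = 0.3266 m, θ = 101.5°: the bracketed kinematic factor |dx/dθ| = 0.069155 m.
ω = v/|dx/dθ| = 0.41/0.069155 = 5.9287 rad/s.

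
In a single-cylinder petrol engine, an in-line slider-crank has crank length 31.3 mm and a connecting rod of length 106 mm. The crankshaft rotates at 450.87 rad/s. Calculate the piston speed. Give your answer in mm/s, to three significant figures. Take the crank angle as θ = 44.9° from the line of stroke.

ω = 450.9 rad/s
For an in-line slider-crank, x = r cosθ + √(L² − r² sin²θ), so v = −rω sinθ·[1 + r cosθ/√(L² − r² sin²θ)].
With r = 0.0313 m, L = 0.106 m, θ = 44.9°: √(L² − r² sin²θ) = 0.10367 m.
v = −0.0313·450.9·0.70587·[1 + 0.0313·0.70834/0.10367] = -12.092 m/s.
|v| = 12.092 m/s = 12092 mm/s.

12100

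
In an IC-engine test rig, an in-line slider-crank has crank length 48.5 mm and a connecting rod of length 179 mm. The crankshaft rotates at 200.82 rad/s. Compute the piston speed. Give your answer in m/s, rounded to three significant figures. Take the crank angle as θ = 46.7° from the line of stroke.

ω = 200.8 rad/s
For an in-line slider-crank, x = r cosθ + √(L² − r² sin²θ), so v = −rω sinθ·[1 + r cosθ/√(L² − r² sin²θ)].
With r = 0.0485 m, L = 0.179 m, θ = 46.7°: √(L² − r² sin²θ) = 0.17549 m.
v = −0.0485·200.8·0.72777·[1 + 0.0485·0.68582/0.17549] = -8.4319 m/s.
|v| = 8.4319 m/s.

8.43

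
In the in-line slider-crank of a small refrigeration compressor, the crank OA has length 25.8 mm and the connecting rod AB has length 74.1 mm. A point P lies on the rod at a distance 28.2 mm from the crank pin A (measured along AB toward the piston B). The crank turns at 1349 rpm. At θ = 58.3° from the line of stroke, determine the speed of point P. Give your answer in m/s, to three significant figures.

ω = 141.3 rad/s.  Crank-pin speed |V_A| = rω = 3.6447 m/s, perpendicular to OA.
Rod angle: sinφ = −(r/L) sinθ ⇒ φ = -17.232°; ω_rod = −rω cosθ/√(L²−r²sin²θ) = -27.06 rad/s.
V_P = V_A + ω_rod × AP, with AP = 0.0282 m along the rod.
Components: V_Px = −rω sinθ − a·ω_rod·sinφ = -3.327 m/s;  V_Py = rω cosθ + a·ω_rod·cosφ = +1.1863 m/s.
|V_P| = √(V_Px² + V_Py²) = 3.5322 m/s.

3.53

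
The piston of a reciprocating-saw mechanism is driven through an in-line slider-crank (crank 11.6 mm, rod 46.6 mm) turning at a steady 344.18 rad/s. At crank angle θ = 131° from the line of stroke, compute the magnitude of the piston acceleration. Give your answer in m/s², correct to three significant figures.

944

ω = 344.2 rad/s
x(θ) = r cosθ + √(L² − r² sin²θ); with ω constant, a = ω²·d²x/dθ².
d²x/dθ² = −r cosθ − r²(cos2θ)/√u − r⁴ sin²2θ/(4u^{3/2}),  u = L² − r² sin²θ = 0.00209492 m².
Substituting r = 0.0116 m, L = 0.0466 m, θ = 131°: d²x/dθ² = +0.0079731 m.
a = ω²·d²x/dθ² = (344.2)²·(+0.0079731) = +944.5 m/s²;  |a| = 944.5 m/s².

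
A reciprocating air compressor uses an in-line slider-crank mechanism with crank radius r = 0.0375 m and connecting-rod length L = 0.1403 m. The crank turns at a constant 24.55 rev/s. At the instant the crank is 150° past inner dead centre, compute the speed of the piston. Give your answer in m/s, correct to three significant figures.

2.22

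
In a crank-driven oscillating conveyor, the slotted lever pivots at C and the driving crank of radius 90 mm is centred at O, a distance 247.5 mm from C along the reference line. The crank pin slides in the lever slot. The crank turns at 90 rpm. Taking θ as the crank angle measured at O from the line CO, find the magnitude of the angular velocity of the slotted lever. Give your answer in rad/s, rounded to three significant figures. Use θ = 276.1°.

ω = 9.425 rad/s (from 90 rpm).
Crank pin A relative to C: A = (d + r cosθ, r sinθ); lever angle φ = atan2(r sinθ, d + r cosθ).
Differentiating tanφ: φ̇ = rω(d cosθ + r)/(d² + r² + 2dr cosθ).
d² + r² + 2dr cosθ = |CA|² = 0.0740903 m²;  d cosθ + r = +0.1163 m.
|ω_lever| = |0.09·9.425·+0.1163| / 0.0740903 = 1.3315 rad/s.

1.33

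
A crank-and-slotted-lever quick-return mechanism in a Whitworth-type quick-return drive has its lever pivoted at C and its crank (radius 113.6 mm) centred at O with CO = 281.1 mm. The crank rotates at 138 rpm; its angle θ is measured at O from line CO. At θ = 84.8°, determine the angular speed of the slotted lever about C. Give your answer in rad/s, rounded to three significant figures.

ω = 14.45 rad/s (from 138 rpm).
Crank pin A relative to C: A = (d + r cosθ, r sinθ); lever angle φ = atan2(r sinθ, d + r cosθ).
Differentiating tanφ: φ̇ = rω(d cosθ + r)/(d² + r² + 2dr cosθ).
d² + r² + 2dr cosθ = |CA|² = 0.0977105 m²;  d cosθ + r = +0.13908 m.
|ω_lever| = |0.1136·14.45·+0.13908| / 0.0977105 = 2.3367 rad/s.

2.34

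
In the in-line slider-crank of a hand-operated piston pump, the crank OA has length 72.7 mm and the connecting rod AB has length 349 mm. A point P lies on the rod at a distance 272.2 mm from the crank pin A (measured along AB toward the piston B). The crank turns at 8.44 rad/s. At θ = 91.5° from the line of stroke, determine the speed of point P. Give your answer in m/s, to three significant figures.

0.611

ω = 8.44 rad/s.  Crank-pin speed |V_A| = rω = 0.61359 m/s, perpendicular to OA.
Rod angle: sinφ = −(r/L) sinθ ⇒ φ = -12.019°; ω_rod = −rω cosθ/√(L²−r²sin²θ) = +0.047054 rad/s.
V_P = V_A + ω_rod × AP, with AP = 0.2722 m along the rod.
Components: V_Px = −rω sinθ − a·ω_rod·sinφ = -0.61071 m/s;  V_Py = rω cosθ + a·ω_rod·cosφ = -0.0035345 m/s.
|V_P| = √(V_Px² + V_Py²) = 0.61072 m/s.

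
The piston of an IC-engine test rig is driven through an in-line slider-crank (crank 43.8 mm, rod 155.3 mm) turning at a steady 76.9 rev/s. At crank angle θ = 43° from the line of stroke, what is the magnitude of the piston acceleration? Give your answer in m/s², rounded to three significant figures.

ω = 2π·76.9 = 483.2 rad/s
x(θ) = r cosθ + √(L² − r² sin²θ); with ω constant, a = ω²·d²x/dθ².
d²x/dθ² = −r cosθ − r²(cos2θ)/√u − r⁴ sin²2θ/(4u^{3/2}),  u = L² − r² sin²θ = 0.0232258 m².
Substituting r = 0.0438 m, L = 0.1553 m, θ = 43°: d²x/dθ² = -0.03317 m.
a = ω²·d²x/dθ² = (483.2)²·(-0.03317) = -7743.9 m/s²;  |a| = 7743.9 m/s².

7740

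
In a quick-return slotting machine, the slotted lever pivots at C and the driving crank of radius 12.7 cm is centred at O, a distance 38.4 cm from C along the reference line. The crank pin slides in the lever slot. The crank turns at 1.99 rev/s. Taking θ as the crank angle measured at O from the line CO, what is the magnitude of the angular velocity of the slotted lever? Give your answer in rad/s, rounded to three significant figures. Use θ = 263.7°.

0.881

ω = 12.5 rad/s (from 1.99 rev/s).
Crank pin A relative to C: A = (d + r cosθ, r sinθ); lever angle φ = atan2(r sinθ, d + r cosθ).
Differentiating tanφ: φ̇ = rω(d cosθ + r)/(d² + r² + 2dr cosθ).
d² + r² + 2dr cosθ = |CA|² = 0.152882 m²;  d cosθ + r = +0.084862 m.
|ω_lever| = |0.127·12.5·+0.084862| / 0.152882 = 0.88144 rad/s.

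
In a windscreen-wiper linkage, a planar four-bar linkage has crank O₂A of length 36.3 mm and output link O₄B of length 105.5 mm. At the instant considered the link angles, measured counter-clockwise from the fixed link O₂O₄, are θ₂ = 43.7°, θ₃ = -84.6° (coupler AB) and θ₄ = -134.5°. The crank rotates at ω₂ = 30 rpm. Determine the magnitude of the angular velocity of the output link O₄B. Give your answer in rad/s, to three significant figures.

1.11

ω₂ = 3.142 rad/s (from 30 rpm).
Differentiating the loop-closure r₂e^{iθ₂}+r₃e^{iθ₃}=r₁+r₄e^{iθ₄} gives r₂ω₂e^{iθ₂}+r₃ω₃e^{iθ₃}=r₄ω₄e^{iθ₄}.
Eliminating the other unknown: ω₄ = r₂ω₂ sin(θ₂−θ₃) / [r₄ sin(θ₄−θ₃)].
Numerator sine = +0.78478; denominator sine = -0.76492.
Result = 0.0363·3.142·(+0.78478) / (0.1055·(-0.76492)) = -1.109 rad/s; magnitude 1.109 rad/s.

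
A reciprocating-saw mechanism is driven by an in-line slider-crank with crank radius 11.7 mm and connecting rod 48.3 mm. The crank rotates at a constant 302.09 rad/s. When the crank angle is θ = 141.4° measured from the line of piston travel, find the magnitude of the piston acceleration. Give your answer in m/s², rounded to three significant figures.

773

ω = 302.1 rad/s
x(θ) = r cosθ + √(L² − r² sin²θ); with ω constant, a = ω²·d²x/dθ².
d²x/dθ² = −r cosθ − r²(cos2θ)/√u − r⁴ sin²2θ/(4u^{3/2}),  u = L² − r² sin²θ = 0.00227961 m².
Substituting r = 0.0117 m, L = 0.0483 m, θ = 141.4°: d²x/dθ² = +0.0084677 m.
a = ω²·d²x/dθ² = (302.1)²·(+0.0084677) = +772.74 m/s²;  |a| = 772.74 m/s².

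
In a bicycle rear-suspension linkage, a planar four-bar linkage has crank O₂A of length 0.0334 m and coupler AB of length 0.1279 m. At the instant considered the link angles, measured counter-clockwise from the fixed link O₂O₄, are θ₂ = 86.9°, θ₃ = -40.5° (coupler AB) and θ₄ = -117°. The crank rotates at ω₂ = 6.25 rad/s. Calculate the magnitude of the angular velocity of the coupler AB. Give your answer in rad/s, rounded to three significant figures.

ω₂ = 6.25 rad/s
Differentiating the loop-closure r₂e^{iθ₂}+r₃e^{iθ₃}=r₁+r₄e^{iθ₄} gives r₂ω₂e^{iθ₂}+r₃ω₃e^{iθ₃}=r₄ω₄e^{iθ₄}.
Eliminating the other unknown: ω₃ = r₂ω₂ sin(θ₄−θ₂) / [r₃ sin(θ₃−θ₄)].
Numerator sine = +0.40514; denominator sine = +0.97237.
Result = 0.0334·6.25·(+0.40514) / (0.1279·(+0.97237)) = +0.68003 rad/s; magnitude 0.68003 rad/s.

0.680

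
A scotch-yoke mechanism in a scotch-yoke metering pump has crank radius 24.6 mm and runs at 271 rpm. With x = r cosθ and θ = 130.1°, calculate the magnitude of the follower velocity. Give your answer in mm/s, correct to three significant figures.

534

ω = 28.38 rad/s (from 271 rpm).
x = r cosθ ⇒ ẋ = −rω sinθ.
|v| = rω|sinθ| = 0.0246·28.38·|sin 130.1°| = 0.53401 m/s = 534.01 mm/s.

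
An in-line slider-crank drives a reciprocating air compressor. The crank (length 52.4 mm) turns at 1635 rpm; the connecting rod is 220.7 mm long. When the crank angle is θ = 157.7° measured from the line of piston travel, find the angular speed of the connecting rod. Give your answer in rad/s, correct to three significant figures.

37.8

ω = 171.2 rad/s (converted from 1635 rpm).
The rod makes angle φ with the slider axis where L sinφ = r sinθ; differentiating, L cosφ·φ̇ = r ω cosθ.
L cosφ = √(L² − r² sin²θ) = 0.2198 m.
|ω_rod| = r ω |cosθ| / √(L² − r² sin²θ) = 0.0524·171.2·0.92521/0.2198 = 37.765 rad/s.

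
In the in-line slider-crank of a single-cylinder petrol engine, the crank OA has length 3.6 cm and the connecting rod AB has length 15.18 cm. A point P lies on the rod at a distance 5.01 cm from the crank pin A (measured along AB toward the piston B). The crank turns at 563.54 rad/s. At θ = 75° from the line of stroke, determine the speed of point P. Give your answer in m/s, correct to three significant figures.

20.3

ω = 563.5 rad/s.  Crank-pin speed |V_A| = rω = 20.287 m/s, perpendicular to OA.
Rod angle: sinφ = −(r/L) sinθ ⇒ φ = -13.243°; ω_rod = −rω cosθ/√(L²−r²sin²θ) = -35.535 rad/s.
V_P = V_A + ω_rod × AP, with AP = 0.0501 m along the rod.
Components: V_Px = −rω sinθ − a·ω_rod·sinφ = -20.004 m/s;  V_Py = rω cosθ + a·ω_rod·cosφ = +3.5178 m/s.
|V_P| = √(V_Px² + V_Py²) = 20.311 m/s.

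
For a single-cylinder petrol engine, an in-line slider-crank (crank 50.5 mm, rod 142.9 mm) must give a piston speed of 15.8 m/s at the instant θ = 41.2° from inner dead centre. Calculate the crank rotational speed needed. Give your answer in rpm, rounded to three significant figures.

3560

For an in-line slider-crank, |v_piston| = rω|sinθ|·[1 + r cosθ/√(L² − r² sin²θ)].
With r = 0.0505 m, L = 0.1429 m, θ = 41.2°: the bracketed kinematic factor |dx/dθ| = 0.042358 m.
ω = v/|dx/dθ| = 15.8/0.042358 = 373.01 rad/s.
N = 60ω/(2π) = 3562 rpm.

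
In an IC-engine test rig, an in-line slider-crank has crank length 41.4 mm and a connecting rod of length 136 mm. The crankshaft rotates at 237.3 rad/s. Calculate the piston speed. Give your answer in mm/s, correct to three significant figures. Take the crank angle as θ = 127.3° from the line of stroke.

6330

ω = 237.3 rad/s
For an in-line slider-crank, x = r cosθ + √(L² − r² sin²θ), so v = −rω sinθ·[1 + r cosθ/√(L² − r² sin²θ)].
With r = 0.0414 m, L = 0.136 m, θ = 127.3°: √(L² − r² sin²θ) = 0.13195 m.
v = −0.0414·237.3·0.79547·[1 + 0.0414·-0.60599/0.13195] = -6.3291 m/s.
|v| = 6.3291 m/s = 6329.1 mm/s.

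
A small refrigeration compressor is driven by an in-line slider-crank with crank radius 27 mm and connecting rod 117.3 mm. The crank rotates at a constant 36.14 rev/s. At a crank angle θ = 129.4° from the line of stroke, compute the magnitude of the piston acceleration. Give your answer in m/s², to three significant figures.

ω = 2π·36.1 = 227.1 rad/s
x(θ) = r cosθ + √(L² − r² sin²θ); with ω constant, a = ω²·d²x/dθ².
d²x/dθ² = −r cosθ − r²(cos2θ)/√u − r⁴ sin²2θ/(4u^{3/2}),  u = L² − r² sin²θ = 0.013324 m².
Substituting r = 0.027 m, L = 0.1173 m, θ = 129.4°: d²x/dθ² = +0.018281 m.
a = ω²·d²x/dθ² = (227.1)²·(+0.018281) = +942.63 m/s²;  |a| = 942.63 m/s².

943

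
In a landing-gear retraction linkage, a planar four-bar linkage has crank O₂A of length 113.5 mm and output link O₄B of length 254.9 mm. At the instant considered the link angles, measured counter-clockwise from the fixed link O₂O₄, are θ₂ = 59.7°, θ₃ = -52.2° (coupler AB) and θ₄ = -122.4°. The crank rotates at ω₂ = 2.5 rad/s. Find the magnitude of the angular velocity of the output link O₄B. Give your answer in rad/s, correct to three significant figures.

ω₂ = 2.5 rad/s
Differentiating the loop-closure r₂e^{iθ₂}+r₃e^{iθ₃}=r₁+r₄e^{iθ₄} gives r₂ω₂e^{iθ₂}+r₃ω₃e^{iθ₃}=r₄ω₄e^{iθ₄}.
Eliminating the other unknown: ω₄ = r₂ω₂ sin(θ₂−θ₃) / [r₄ sin(θ₄−θ₃)].
Numerator sine = +0.92784; denominator sine = -0.94088.
Result = 0.1135·2.5·(+0.92784) / (0.2549·(-0.94088)) = -1.0977 rad/s; magnitude 1.0977 rad/s.

1.10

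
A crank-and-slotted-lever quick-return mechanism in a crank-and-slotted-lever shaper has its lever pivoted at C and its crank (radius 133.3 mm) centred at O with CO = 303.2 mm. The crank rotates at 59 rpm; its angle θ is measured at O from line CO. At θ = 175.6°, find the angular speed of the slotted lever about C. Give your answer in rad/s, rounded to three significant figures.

4.78

ω = 6.178 rad/s (from 59 rpm).
Crank pin A relative to C: A = (d + r cosθ, r sinθ); lever angle φ = atan2(r sinθ, d + r cosθ).
Differentiating tanφ: φ̇ = rω(d cosθ + r)/(d² + r² + 2dr cosθ).
d² + r² + 2dr cosθ = |CA|² = 0.0291042 m²;  d cosθ + r = -0.16901 m.
|ω_lever| = |0.1333·6.178·-0.16901| / 0.0291042 = 4.7825 rad/s.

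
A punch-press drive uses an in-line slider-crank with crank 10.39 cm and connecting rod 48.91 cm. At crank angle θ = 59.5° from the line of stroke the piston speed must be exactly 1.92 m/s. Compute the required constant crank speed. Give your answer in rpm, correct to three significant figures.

185

For an in-line slider-crank, |v_piston| = rω|sinθ|·[1 + r cosθ/√(L² − r² sin²θ)].
With r = 0.1039 m, L = 0.4891 m, θ = 59.5°: the bracketed kinematic factor |dx/dθ| = 0.099341 m.
ω = v/|dx/dθ| = 1.92/0.099341 = 19.327 rad/s.
N = 60ω/(2π) = 184.56 rpm.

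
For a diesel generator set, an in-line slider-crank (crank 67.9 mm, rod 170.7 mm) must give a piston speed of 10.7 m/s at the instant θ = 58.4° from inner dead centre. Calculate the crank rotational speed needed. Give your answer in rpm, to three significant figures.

For an in-line slider-crank, |v_piston| = rω|sinθ|·[1 + r cosθ/√(L² − r² sin²θ)].
With r = 0.0679 m, L = 0.1707 m, θ = 58.4°: the bracketed kinematic factor |dx/dθ| = 0.070644 m.
ω = v/|dx/dθ| = 10.7/0.070644 = 151.46 rad/s.
N = 60ω/(2π) = 1446.4 rpm.

1450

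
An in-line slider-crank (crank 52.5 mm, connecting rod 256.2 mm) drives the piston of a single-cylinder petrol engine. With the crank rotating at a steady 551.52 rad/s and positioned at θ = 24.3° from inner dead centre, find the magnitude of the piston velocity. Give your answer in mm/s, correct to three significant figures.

14100

ω = 551.5 rad/s
For an in-line slider-crank, x = r cosθ + √(L² − r² sin²θ), so v = −rω sinθ·[1 + r cosθ/√(L² − r² sin²θ)].
With r = 0.0525 m, L = 0.2562 m, θ = 24.3°: √(L² − r² sin²θ) = 0.25529 m.
v = −0.0525·551.5·0.41151·[1 + 0.0525·0.91140/0.25529] = -14.149 m/s.
|v| = 14.149 m/s = 14149 mm/s.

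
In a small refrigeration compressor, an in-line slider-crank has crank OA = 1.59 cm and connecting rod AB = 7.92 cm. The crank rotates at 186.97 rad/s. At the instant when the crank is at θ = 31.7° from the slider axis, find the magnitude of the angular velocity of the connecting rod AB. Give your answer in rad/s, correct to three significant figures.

32.1

ω = 187 rad/s
The rod makes angle φ with the slider axis where L sinφ = r sinθ; differentiating, L cosφ·φ̇ = r ω cosθ.
L cosφ = √(L² − r² sin²θ) = 0.078758 m.
|ω_rod| = r ω |cosθ| / √(L² − r² sin²θ) = 0.0159·187·0.85081/0.078758 = 32.115 rad/s.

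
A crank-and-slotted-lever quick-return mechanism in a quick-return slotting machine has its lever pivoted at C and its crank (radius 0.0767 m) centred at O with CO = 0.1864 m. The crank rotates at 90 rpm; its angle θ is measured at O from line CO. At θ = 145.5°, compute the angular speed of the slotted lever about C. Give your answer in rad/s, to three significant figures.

3.26

ω = 9.425 rad/s (from 90 rpm).
Crank pin A relative to C: A = (d + r cosθ, r sinθ); lever angle φ = atan2(r sinθ, d + r cosθ).
Differentiating tanφ: φ̇ = rω(d cosθ + r)/(d² + r² + 2dr cosθ).
d² + r² + 2dr cosθ = |CA|² = 0.017063 m²;  d cosθ + r = -0.076917 m.
|ω_lever| = |0.0767·9.425·-0.076917| / 0.017063 = 3.2586 rad/s.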